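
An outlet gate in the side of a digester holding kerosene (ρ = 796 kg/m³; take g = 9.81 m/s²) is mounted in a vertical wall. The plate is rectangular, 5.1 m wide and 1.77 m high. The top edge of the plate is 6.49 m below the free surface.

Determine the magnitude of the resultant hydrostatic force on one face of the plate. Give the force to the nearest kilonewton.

F ≈ 520 kN

γ = ρg = 796 × 9.81 / 1000 = 7.80876 kN/m³.
The centroid lies 1.77/2 = 0.885 m below the top edge, so the centroid depth is h_c = 6.49 + 0.885 = 7.375 m.
A = 5.1 × 1.77 = 9.027 m².
Resultant F = γ·h_c·A = 7.80876 × 7.375 × 9.027 = 519.861 kN.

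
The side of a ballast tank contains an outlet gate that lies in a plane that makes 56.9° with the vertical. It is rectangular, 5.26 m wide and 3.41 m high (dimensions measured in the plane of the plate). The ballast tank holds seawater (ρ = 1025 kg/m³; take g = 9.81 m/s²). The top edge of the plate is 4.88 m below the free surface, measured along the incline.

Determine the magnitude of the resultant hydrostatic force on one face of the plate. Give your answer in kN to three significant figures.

F ≈ 649 kN

γ = ρg = 1025 × 9.81 / 1000 = 10.05525 kN/m³.
The plate makes 56.9° with the vertical, i.e. θ = 90° − 56.9° = 33.1° to the horizontal. Measuring y along the incline from the free-surface line, vertical depth h = y·sinθ with sinθ = 0.546102.
The centroid lies 3.41/2 = 1.705 m below the top edge, so y_c = 4.88 + 1.705 = 6.585 m and h_c = 6.585 × 0.546102 = 3.59608 m.
A = 5.26 × 3.41 = 17.9366 m².
Resultant F = γ·h_c·A = 10.05525 × 3.59608 × 17.9366 = 648.578 kN.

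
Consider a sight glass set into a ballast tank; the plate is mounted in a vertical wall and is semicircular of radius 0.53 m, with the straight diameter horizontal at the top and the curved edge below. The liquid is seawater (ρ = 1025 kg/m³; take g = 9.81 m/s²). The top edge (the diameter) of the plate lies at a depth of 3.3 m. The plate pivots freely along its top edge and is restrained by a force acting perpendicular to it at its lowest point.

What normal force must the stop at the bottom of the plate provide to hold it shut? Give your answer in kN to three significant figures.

P ≈ 6.80 kN

γ = ρg = 1025 × 9.81 / 1000 = 10.05525 kN/m³.
The centroid of a semicircle lies 4r/(3π) = 0.224939 m from the diameter, here below the top edge, so the centroid depth is h_c = 3.3 + 0.224939 = 3.52494 m.
A = πr²/2 = π × 0.53²/2 = 0.441237 m².
Resultant F = γ·h_c·A = 10.05525 × 3.52494 × 0.441237 = 15.6393 kN.
I_c = (π/8 − 8/(9π))·r⁴ = 0.109757 × 0.53⁴ = 0.00866036 m⁴.
Centre of pressure: y_p = y_c + I_c/(y_c·A) = 3.52494 + 0.00866036/(3.52494 × 0.441237) = 3.52494 + 0.00556817 = 3.53051 m along the plane.
The resultant acts 0.224939 + 0.00556817 = 0.230507 m (along the plate) below the hinge at the top edge, so the moment about the hinge is M = F × 0.230507 = 15.6393 × 0.230507 = 3.60497 kN·m.
A normal force at the bottom, 0.53 m from the hinge, must supply this moment: P = 3.60497/0.53 = 6.80183 kN.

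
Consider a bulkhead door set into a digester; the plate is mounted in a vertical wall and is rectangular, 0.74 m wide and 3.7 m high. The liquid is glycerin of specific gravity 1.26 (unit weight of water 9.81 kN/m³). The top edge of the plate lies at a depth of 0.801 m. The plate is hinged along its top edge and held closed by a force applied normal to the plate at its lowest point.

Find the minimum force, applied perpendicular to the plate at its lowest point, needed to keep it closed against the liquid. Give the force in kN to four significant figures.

P ≈ 55.29 kN

γ = 1.26 × 9.81 = 12.3606 kN/m³.
The centroid lies 3.7/2 = 1.85 m below the top edge, so the centroid depth is h_c = 0.801 + 1.85 = 2.651 m.
A = 0.74 × 3.7 = 2.738 m².
Resultant F = γ·h_c·A = 12.3606 × 2.651 × 2.738 = 89.7186 kN.
I_c = b·h³/12 = 0.74 × 3.7³/12 = 3.1236 m⁴.
Centre of pressure: y_p = y_c + I_c/(y_c·A) = 2.651 + 3.1236/(2.651 × 2.738) = 2.651 + 0.430341 = 3.08134 m along the plane.
The resultant acts 1.85 + 0.430341 = 2.28034 m (along the plate) below the hinge at the top edge, so the moment about the hinge is M = F × 2.28034 = 89.7186 × 2.28034 = 204.589 kN·m.
A normal force at the bottom, 3.7 m from the hinge, must supply this moment: P = 204.589/3.7 = 55.2943 kN.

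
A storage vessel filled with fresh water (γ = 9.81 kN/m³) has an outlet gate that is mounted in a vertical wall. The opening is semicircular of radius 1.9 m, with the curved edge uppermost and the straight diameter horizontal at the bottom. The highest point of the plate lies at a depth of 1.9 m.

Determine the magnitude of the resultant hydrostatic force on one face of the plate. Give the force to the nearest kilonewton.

F ≈ 167 kN

γ = 9.81 kN/m³.
The centroid lies 4r/(3π) = 0.806385 m above the diameter, so r − 4r/(3π) = 1.9 − 0.806385 = 1.09361 m below the topmost point, so the centroid depth is h_c = 1.9 + 1.09361 = 2.99361 m.
A = πr²/2 = π × 1.9²/2 = 5.67057 m².
Resultant F = γ·h_c·A = 9.81 × 2.99361 × 5.67057 = 166.529 kN.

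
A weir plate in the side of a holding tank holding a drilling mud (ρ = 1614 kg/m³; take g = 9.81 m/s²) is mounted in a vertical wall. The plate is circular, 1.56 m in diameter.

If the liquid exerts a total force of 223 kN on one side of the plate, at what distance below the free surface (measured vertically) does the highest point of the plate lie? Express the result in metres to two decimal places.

γ = ρg = 1614 × 9.81 / 1000 = 15.83334 kN/m³.
A = π(0.78)² = 1.91134 m².
From F = γ·h_c·A, the centroid depth is h_c = 223/(15.83334 × 1.91134) = 7.36876 m.
The centroid is at the centre, 0.78 m below the top of the plate, so the highest point sits at h_top = 7.36876 − 0.78 = 6.58876 m below the surface.

d_top ≈ 6.59 m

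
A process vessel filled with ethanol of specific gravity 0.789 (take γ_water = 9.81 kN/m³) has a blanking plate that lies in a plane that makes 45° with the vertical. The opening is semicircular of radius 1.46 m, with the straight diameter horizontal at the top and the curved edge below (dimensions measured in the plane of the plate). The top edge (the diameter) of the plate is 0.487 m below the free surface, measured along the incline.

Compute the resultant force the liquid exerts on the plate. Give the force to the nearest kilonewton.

γ = 0.789 × 9.81 = 7.74009 kN/m³.
The plate makes 45° with the vertical, i.e. θ = 90° − 45° = 45° to the horizontal. Measuring y along the incline from the free-surface line, vertical depth h = y·sinθ with sinθ = 0.707107.
The centroid of a semicircle lies 4r/(3π) = 0.619643 m from the diameter, here below the top edge, so y_c = 0.487 + 0.619643 = 1.10664 m and h_c = 1.10664 × 0.707107 = 0.782513 m.
A = πr²/2 = π × 1.46²/2 = 3.34831 m².
Resultant F = γ·h_c·A = 7.74009 × 0.782513 × 3.34831 = 20.2798 kN.

F ≈ 20 kN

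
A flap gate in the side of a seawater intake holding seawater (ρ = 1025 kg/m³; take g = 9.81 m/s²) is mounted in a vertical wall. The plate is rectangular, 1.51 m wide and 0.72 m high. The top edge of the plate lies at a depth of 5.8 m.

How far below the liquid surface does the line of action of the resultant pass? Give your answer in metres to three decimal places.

h_p = 6.167 m

γ = ρg = 1025 × 9.81 / 1000 = 10.05525 kN/m³.
The centroid lies 0.72/2 = 0.36 m below the top edge, so the centroid depth is h_c = 5.8 + 0.36 = 6.16 m.
A = 1.51 × 0.72 = 1.0872 m².
Resultant F = γ·h_c·A = 10.05525 × 6.16 × 1.0872 = 67.3415 kN.
I_c = b·h³/12 = 1.51 × 0.72³/12 = 0.046967 m⁴.
Centre of pressure: y_p = y_c + I_c/(y_c·A) = 6.16 + 0.046967/(6.16 × 1.0872) = 6.16 + 0.00701298 = 6.16701 m along the plane.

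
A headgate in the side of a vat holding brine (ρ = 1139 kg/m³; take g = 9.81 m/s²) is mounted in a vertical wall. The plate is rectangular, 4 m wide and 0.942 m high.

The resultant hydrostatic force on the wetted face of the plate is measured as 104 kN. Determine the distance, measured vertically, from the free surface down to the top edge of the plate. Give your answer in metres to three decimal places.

γ = ρg = 1139 × 9.81 / 1000 = 11.17359 kN/m³.
A = 4 × 0.942 = 3.768 m².
From F = γ·h_c·A, the centroid depth is h_c = 104/(11.17359 × 3.768) = 2.47019 m.
The centroid lies 0.942/2 = 0.471 m below the top edge, so the top edge sits at h_top = 2.47019 − 0.471 = 1.99919 m below the surface.

d_top ≈ 1.999 m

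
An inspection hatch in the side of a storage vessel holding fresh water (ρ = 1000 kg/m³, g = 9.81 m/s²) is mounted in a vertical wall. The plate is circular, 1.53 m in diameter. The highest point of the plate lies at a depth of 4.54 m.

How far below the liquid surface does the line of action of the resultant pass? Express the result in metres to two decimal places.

h_p = 5.33 m

γ = ρg = 1000 × 9.81 = 9810 N/m³ = 9.81 kN/m³.
The centroid is at the centre, 0.765 m below the top of the plate, so the centroid depth is h_c = 4.54 + 0.765 = 5.305 m.
A = π(0.765)² = 1.83854 m².
Resultant F = γ·h_c·A = 9.81 × 5.305 × 1.83854 = 95.6814 kN.
I_c = πr⁴/4 = π × 0.765⁴/4 = 0.26899 m⁴.
Centre of pressure: y_p = y_c + I_c/(y_c·A) = 5.305 + 0.26899/(5.305 × 1.83854) = 5.305 + 0.0275789 = 5.33258 m along the plane.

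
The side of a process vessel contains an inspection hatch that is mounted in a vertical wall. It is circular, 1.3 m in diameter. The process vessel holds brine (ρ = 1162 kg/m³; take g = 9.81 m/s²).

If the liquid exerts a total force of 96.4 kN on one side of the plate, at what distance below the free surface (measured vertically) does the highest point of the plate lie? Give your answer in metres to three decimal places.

d_top ≈ 5.721 m

γ = ρg = 1162 × 9.81 / 1000 = 11.39922 kN/m³.
A = π(0.65)² = 1.32732 m².
From F = γ·h_c·A, the centroid depth is h_c = 96.4/(11.39922 × 1.32732) = 6.37127 m.
The centroid is at the centre, 0.65 m below the top of the plate, so the highest point sits at h_top = 6.37127 − 0.65 = 5.72127 m below the surface.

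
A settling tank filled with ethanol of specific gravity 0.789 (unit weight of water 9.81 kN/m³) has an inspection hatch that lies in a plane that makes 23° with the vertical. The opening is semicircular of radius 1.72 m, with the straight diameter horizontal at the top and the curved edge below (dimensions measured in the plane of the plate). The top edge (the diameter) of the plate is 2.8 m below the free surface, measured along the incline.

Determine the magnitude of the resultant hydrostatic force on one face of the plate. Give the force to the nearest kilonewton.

F ≈ 117 kN

γ = 0.789 × 9.81 = 7.74009 kN/m³.
The plate makes 23° with the vertical, i.e. θ = 90° − 23° = 67° to the horizontal. Measuring y along the incline from the free-surface line, vertical depth h = y·sinθ with sinθ = 0.920505.
The centroid of a semicircle lies 4r/(3π) = 0.729991 m from the diameter, here below the top edge, so y_c = 2.8 + 0.729991 = 3.52999 m and h_c = 3.52999 × 0.920505 = 3.24937 m.
A = πr²/2 = π × 1.72²/2 = 4.64704 m².
Resultant F = γ·h_c·A = 7.74009 × 3.24937 × 4.64704 = 116.875 kN.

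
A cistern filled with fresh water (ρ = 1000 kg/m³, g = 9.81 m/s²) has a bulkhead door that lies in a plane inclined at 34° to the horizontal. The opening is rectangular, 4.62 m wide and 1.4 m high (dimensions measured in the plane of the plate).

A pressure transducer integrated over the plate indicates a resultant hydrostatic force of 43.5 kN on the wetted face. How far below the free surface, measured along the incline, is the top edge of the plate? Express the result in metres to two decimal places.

γ = ρg = 1000 × 9.81 = 9810 N/m³ = 9.81 kN/m³.
A = 4.62 × 1.4 = 6.468 m².
From F = γ·h_c·A, the centroid depth is h_c = 43.5/(9.81 × 6.468) = 0.685568 m.
Let θ = 34° be the plate's angle to the horizontal; measure y along the incline from where the plane meets the free surface. Vertical depth h = y·sinθ with sinθ = 0.559193.
Along the incline, y_c = h_c/sinθ = 0.685568/0.559193 = 1.226 m.
The centroid lies 1.4/2 = 0.7 m below the top edge, so the top edge sits at y_top = 1.226 − 0.7 = 0.526 m along the incline.

y_top ≈ 0.53 m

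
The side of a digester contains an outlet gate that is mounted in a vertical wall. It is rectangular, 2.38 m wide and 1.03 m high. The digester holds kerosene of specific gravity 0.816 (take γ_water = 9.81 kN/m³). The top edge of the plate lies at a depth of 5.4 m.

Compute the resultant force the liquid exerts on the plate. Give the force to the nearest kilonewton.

F ≈ 116 kN

γ = 0.816 × 9.81 = 8.00496 kN/m³.
The centroid lies 1.03/2 = 0.515 m below the top edge, so the centroid depth is h_c = 5.4 + 0.515 = 5.915 m.
A = 2.38 × 1.03 = 2.4514 m².
Resultant F = γ·h_c·A = 8.00496 × 5.915 × 2.4514 = 116.072 kN.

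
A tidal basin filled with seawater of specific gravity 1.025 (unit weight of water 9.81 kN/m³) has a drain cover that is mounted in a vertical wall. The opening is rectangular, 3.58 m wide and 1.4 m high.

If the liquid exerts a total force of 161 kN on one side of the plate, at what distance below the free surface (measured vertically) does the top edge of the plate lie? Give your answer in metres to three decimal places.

d_top ≈ 2.495 m

γ = 1.025 × 9.81 = 10.05525 kN/m³.
A = 3.58 × 1.4 = 5.012 m².
From F = γ·h_c·A, the centroid depth is h_c = 161/(10.05525 × 5.012) = 3.19464 m.
The centroid lies 1.4/2 = 0.7 m below the top edge, so the top edge sits at h_top = 3.19464 − 0.7 = 2.49464 m below the surface.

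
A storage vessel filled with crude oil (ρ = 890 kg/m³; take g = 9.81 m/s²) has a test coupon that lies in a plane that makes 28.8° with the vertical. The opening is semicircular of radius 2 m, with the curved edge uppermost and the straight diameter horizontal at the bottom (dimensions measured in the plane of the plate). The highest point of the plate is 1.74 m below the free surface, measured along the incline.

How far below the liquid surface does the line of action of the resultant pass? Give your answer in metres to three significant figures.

h_p = 2.62 m

γ = ρg = 890 × 9.81 / 1000 = 8.7309 kN/m³.
The plate makes 28.8° with the vertical, i.e. θ = 90° − 28.8° = 61.2° to the horizontal. Measuring y along the incline from the free-surface line, vertical depth h = y·sinθ with sinθ = 0.876307.
The centroid lies 4r/(3π) = 0.848826 m above the diameter, so r − 4r/(3π) = 2 − 0.848826 = 1.15117 m below the topmost point, so y_c = 1.74 + 1.15117 = 2.89117 m and h_c = 2.89117 × 0.876307 = 2.53355 m.
A = πr²/2 = π × 2²/2 = 6.28319 m².
Resultant F = γ·h_c·A = 8.7309 × 2.53355 × 6.28319 = 138.985 kN.
I_c = (π/8 − 8/(9π))·r⁴ = 0.109757 × 2⁴ = 1.75611 m⁴.
Centre of pressure: y_p = y_c + I_c/(y_c·A) = 2.89117 + 1.75611/(2.89117 × 6.28319) = 2.89117 + 0.0966714 = 2.98784 m along the plane.
Vertically, h_p = y_p·sinθ = 2.98784 × 0.876307 = 2.61827 m.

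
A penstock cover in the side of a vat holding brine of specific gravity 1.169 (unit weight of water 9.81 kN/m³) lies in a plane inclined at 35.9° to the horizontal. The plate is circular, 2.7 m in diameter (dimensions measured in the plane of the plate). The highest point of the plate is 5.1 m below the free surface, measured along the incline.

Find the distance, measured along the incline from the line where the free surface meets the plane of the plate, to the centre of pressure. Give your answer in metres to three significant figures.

y_p = 6.52 m

γ = 1.169 × 9.81 = 11.46789 kN/m³.
Let θ = 35.9° be the plate's angle to the horizontal; measure y along the incline from where the plane meets the free surface. Vertical depth h = y·sinθ with sinθ = 0.586372.
The centroid is at the centre, 1.35 m below the top of the plate, so y_c = 5.1 + 1.35 = 6.45 m and h_c = 6.45 × 0.586372 = 3.7821 m.
A = π(1.35)² = 5.72555 m².
Resultant F = γ·h_c·A = 11.46789 × 3.7821 × 5.72555 = 248.333 kN.
I_c = πr⁴/4 = π × 1.35⁴/4 = 2.6087 m⁴.
Centre of pressure: y_p = y_c + I_c/(y_c·A) = 6.45 + 2.6087/(6.45 × 5.72555) = 6.45 + 0.0706394 = 6.52064 m along the plane.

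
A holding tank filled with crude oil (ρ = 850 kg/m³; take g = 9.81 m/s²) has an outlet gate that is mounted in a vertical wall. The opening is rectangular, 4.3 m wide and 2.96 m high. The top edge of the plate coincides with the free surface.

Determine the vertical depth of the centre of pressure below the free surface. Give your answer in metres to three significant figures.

h_p = 1.97 m

γ = ρg = 850 × 9.81 / 1000 = 8.3385 kN/m³.
The centroid lies 2.96/2 = 1.48 m below the top edge, so the centroid depth is h_c = 1.48 m.
A = 4.3 × 2.96 = 12.728 m².
Resultant F = γ·h_c·A = 8.3385 × 1.48 × 12.728 = 157.076 kN.
I_c = b·h³/12 = 4.3 × 2.96³/12 = 9.29314 m⁴.
Centre of pressure: y_p = y_c + I_c/(y_c·A) = 1.48 + 9.29314/(1.48 × 12.728) = 1.48 + 0.493333 = 1.97333 m along the plane.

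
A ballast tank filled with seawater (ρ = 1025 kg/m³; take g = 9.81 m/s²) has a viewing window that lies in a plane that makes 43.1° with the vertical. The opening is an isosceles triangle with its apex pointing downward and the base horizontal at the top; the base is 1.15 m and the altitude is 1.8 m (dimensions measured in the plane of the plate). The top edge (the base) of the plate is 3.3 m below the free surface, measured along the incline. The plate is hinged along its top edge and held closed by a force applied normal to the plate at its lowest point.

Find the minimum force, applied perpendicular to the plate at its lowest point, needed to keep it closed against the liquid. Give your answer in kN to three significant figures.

P ≈ 10.6 kN

γ = ρg = 1025 × 9.81 / 1000 = 10.05525 kN/m³.
The plate makes 43.1° with the vertical, i.e. θ = 90° − 43.1° = 46.9° to the horizontal. Measuring y along the incline from the free-surface line, vertical depth h = y·sinθ with sinθ = 0.730162.
With the apex down, the centroid sits h/3 = 1.8/3 = 0.6 m below the base (the top edge), so y_c = 3.3 + 0.6 = 3.9 m and h_c = 3.9 × 0.730162 = 2.84763 m.
A = ½ × 1.15 × 1.8 = 1.035 m².
Resultant F = γ·h_c·A = 10.05525 × 2.84763 × 1.035 = 29.6358 kN.
I_c = b·h³/36 = 1.15 × 1.8³/36 = 0.1863 m⁴.
Centre of pressure: y_p = y_c + I_c/(y_c·A) = 3.9 + 0.1863/(3.9 × 1.035) = 3.9 + 0.0461538 = 3.94615 m along the plane.
The resultant acts 0.6 + 0.0461538 = 0.646154 m (along the plate) below the hinge at the top edge, so the moment about the hinge is M = F × 0.646154 = 29.6358 × 0.646154 = 19.1493 kN·m.
A normal force at the bottom, 1.8 m from the hinge, must supply this moment: P = 19.1493/1.8 = 10.6385 kN.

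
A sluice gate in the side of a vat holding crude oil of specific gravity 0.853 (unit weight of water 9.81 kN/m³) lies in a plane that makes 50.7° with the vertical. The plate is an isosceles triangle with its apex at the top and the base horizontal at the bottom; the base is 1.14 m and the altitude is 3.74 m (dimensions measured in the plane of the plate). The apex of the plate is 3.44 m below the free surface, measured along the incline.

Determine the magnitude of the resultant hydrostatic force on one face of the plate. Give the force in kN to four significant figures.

γ = 0.853 × 9.81 = 8.36793 kN/m³.
The plate makes 50.7° with the vertical, i.e. θ = 90° − 50.7° = 39.3° to the horizontal. Measuring y along the incline from the free-surface line, vertical depth h = y·sinθ with sinθ = 0.633381.
With the apex up, the centroid sits 2h/3 = 2 × 3.74/3 = 2.49333 m below the apex, so y_c = 3.44 + 2.49333 = 5.93333 m and h_c = 5.93333 × 0.633381 = 3.75806 m.
A = ½ × 1.14 × 3.74 = 2.1318 m².
Resultant F = γ·h_c·A = 8.36793 × 3.75806 × 2.1318 = 67.0391 kN.

F ≈ 67.04 kN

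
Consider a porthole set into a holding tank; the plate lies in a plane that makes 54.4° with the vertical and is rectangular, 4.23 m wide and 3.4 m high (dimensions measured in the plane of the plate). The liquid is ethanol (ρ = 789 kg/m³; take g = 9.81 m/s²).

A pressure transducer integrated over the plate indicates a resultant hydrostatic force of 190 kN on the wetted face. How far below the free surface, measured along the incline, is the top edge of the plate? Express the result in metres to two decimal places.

γ = ρg = 789 × 9.81 / 1000 = 7.74009 kN/m³.
A = 4.23 × 3.4 = 14.382 m².
From F = γ·h_c·A, the centroid depth is h_c = 190/(7.74009 × 14.382) = 1.70682 m.
The plate makes 54.4° with the vertical, i.e. θ = 90° − 54.4° = 35.6° to the horizontal. Measuring y along the incline from the free-surface line, vertical depth h = y·sinθ with sinθ = 0.582123.
Along the incline, y_c = h_c/sinθ = 1.70682/0.582123 = 2.93206 m.
The centroid lies 3.4/2 = 1.7 m below the top edge, so the top edge sits at y_top = 2.93206 − 1.7 = 1.23206 m along the incline.

y_top ≈ 1.23 m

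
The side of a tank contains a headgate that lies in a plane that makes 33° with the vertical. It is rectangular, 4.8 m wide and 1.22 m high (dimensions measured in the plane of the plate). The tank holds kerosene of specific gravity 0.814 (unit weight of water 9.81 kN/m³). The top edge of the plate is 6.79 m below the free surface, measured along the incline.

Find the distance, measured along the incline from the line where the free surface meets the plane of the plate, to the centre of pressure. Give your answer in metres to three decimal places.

γ = 0.814 × 9.81 = 7.98534 kN/m³.
The plate makes 33° with the vertical, i.e. θ = 90° − 33° = 57° to the horizontal. Measuring y along the incline from the free-surface line, vertical depth h = y·sinθ with sinθ = 0.838671.
The centroid lies 1.22/2 = 0.61 m below the top edge, so y_c = 6.79 + 0.61 = 7.4 m and h_c = 7.4 × 0.838671 = 6.20617 m.
A = 4.8 × 1.22 = 5.856 m².
Resultant F = γ·h_c·A = 7.98534 × 6.20617 × 5.856 = 290.214 kN.
I_c = b·h³/12 = 4.8 × 1.22³/12 = 0.726339 m⁴.
Centre of pressure: y_p = y_c + I_c/(y_c·A) = 7.4 + 0.726339/(7.4 × 5.856) = 7.4 + 0.0167613 = 7.41676 m along the plane.

y_p = 7.417 m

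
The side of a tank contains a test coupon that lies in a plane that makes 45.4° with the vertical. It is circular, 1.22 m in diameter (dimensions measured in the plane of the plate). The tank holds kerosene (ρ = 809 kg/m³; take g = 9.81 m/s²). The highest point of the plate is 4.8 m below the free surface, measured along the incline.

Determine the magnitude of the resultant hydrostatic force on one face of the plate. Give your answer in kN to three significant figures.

γ = ρg = 809 × 9.81 / 1000 = 7.93629 kN/m³.
The plate makes 45.4° with the vertical, i.e. θ = 90° − 45.4° = 44.6° to the horizontal. Measuring y along the incline from the free-surface line, vertical depth h = y·sinθ with sinθ = 0.702153.
The centroid is at the centre, 0.61 m below the top of the plate, so y_c = 4.8 + 0.61 = 5.41 m and h_c = 5.41 × 0.702153 = 3.79865 m.
A = π(0.61)² = 1.16899 m².
Resultant F = γ·h_c·A = 7.93629 × 3.79865 × 1.16899 = 35.2418 kN.

F ≈ 35.2 kN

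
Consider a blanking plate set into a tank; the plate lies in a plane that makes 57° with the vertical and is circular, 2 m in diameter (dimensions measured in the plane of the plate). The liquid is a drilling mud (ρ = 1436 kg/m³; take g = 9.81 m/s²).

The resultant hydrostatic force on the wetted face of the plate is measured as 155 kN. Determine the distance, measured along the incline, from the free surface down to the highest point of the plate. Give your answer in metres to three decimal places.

γ = ρg = 1436 × 9.81 / 1000 = 14.08716 kN/m³.
A = π(1)² = 3.14159 m².
From F = γ·h_c·A, the centroid depth is h_c = 155/(14.08716 × 3.14159) = 3.50234 m.
The plate makes 57° with the vertical, i.e. θ = 90° − 57° = 33° to the horizontal. Measuring y along the incline from the free-surface line, vertical depth h = y·sinθ with sinθ = 0.544639.
Along the incline, y_c = h_c/sinθ = 3.50234/0.544639 = 6.43057 m.
The centroid is at the centre, 1 m below the top of the plate, so the highest point sits at y_top = 6.43057 − 1 = 5.43057 m along the incline.

y_top ≈ 5.431 m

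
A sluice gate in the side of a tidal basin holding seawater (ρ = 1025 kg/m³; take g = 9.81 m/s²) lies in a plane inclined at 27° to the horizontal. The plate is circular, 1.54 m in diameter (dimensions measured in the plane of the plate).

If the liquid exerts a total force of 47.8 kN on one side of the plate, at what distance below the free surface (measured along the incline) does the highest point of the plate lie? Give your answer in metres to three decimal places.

γ = ρg = 1025 × 9.81 / 1000 = 10.05525 kN/m³.
A = π(0.77)² = 1.86265 m².
From F = γ·h_c·A, the centroid depth is h_c = 47.8/(10.05525 × 1.86265) = 2.55214 m.
Let θ = 27° be the plate's angle to the horizontal; measure y along the incline from where the plane meets the free surface. Vertical depth h = y·sinθ with sinθ = 0.453990.
Along the incline, y_c = h_c/sinθ = 2.55214/0.453990 = 5.62158 m.
The centroid is at the centre, 0.77 m below the top of the plate, so the highest point sits at y_top = 5.62158 − 0.77 = 4.85158 m along the incline.

y_top ≈ 4.852 m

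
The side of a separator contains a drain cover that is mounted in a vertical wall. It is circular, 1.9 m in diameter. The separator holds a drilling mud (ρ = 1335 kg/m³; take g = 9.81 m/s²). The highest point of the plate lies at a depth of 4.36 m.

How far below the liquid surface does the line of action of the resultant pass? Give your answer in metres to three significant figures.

h_p = 5.35 m

γ = ρg = 1335 × 9.81 / 1000 = 13.09635 kN/m³.
The centroid is at the centre, 0.95 m below the top of the plate, so the centroid depth is h_c = 4.36 + 0.95 = 5.31 m.
A = π(0.95)² = 2.83529 m².
Resultant F = γ·h_c·A = 13.09635 × 5.31 × 2.83529 = 197.171 kN.
I_c = πr⁴/4 = π × 0.95⁴/4 = 0.639712 m⁴.
Centre of pressure: y_p = y_c + I_c/(y_c·A) = 5.31 + 0.639712/(5.31 × 2.83529) = 5.31 + 0.0424906 = 5.35249 m along the plane.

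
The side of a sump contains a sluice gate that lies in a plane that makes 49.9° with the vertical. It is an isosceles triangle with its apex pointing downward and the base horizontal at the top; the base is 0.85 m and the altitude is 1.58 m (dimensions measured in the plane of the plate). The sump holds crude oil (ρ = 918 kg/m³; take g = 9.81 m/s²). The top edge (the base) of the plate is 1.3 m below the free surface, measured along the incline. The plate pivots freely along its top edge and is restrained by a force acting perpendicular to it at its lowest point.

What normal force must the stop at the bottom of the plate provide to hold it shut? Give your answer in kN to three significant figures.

γ = ρg = 918 × 9.81 / 1000 = 9.00558 kN/m³.
The plate makes 49.9° with the vertical, i.e. θ = 90° − 49.9° = 40.1° to the horizontal. Measuring y along the incline from the free-surface line, vertical depth h = y·sinθ with sinθ = 0.644124.
With the apex down, the centroid sits h/3 = 1.58/3 = 0.526667 m below the base (the top edge), so y_c = 1.3 + 0.526667 = 1.82667 m and h_c = 1.82667 × 0.644124 = 1.1766 m.
A = ½ × 0.85 × 1.58 = 0.6715 m².
Resultant F = γ·h_c·A = 9.00558 × 1.1766 × 0.6715 = 7.11519 kN.
I_c = b·h³/36 = 0.85 × 1.58³/36 = 0.0931296 m⁴.
Centre of pressure: y_p = y_c + I_c/(y_c·A) = 1.82667 + 0.0931296/(1.82667 × 0.6715) = 1.82667 + 0.0759244 = 1.90259 m along the plane.
The resultant acts 0.526667 + 0.0759244 = 0.602591 m (along the plate) below the hinge at the top edge, so the moment about the hinge is M = F × 0.602591 = 7.11519 × 0.602591 = 4.28755 kN·m.
A normal force at the bottom, 1.58 m from the hinge, must supply this moment: P = 4.28755/1.58 = 2.71364 kN.

P ≈ 2.71 kN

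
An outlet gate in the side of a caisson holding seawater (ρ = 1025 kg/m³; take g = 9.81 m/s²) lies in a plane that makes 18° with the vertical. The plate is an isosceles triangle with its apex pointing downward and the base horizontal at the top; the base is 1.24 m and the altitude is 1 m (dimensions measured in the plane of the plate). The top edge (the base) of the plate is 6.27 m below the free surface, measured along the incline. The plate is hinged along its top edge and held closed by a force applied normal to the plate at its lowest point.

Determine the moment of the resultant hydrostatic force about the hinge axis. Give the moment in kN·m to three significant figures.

M ≈ 13.4 kN·m

γ = ρg = 1025 × 9.81 / 1000 = 10.05525 kN/m³.
The plate makes 18° with the vertical, i.e. θ = 90° − 18° = 72° to the horizontal. Measuring y along the incline from the free-surface line, vertical depth h = y·sinθ with sinθ = 0.951057.
With the apex down, the centroid sits h/3 = 1/3 = 0.333333 m below the base (the top edge), so y_c = 6.27 + 0.333333 = 6.60333 m and h_c = 6.60333 × 0.951057 = 6.28014 m.
A = ½ × 1.24 × 1 = 0.62 m².
Resultant F = γ·h_c·A = 10.05525 × 6.28014 × 0.62 = 39.152 kN.
I_c = b·h³/36 = 1.24 × 1³/36 = 0.0344444 m⁴.
Centre of pressure: y_p = y_c + I_c/(y_c·A) = 6.60333 + 0.0344444/(6.60333 × 0.62) = 6.60333 + 0.00841325 = 6.61174 m along the plane.
The resultant acts 0.333333 + 0.00841325 = 0.341746 m (along the plate) below the hinge at the top edge, so the moment about the hinge is M = F × 0.341746 = 39.152 × 0.341746 = 13.38 kN·m.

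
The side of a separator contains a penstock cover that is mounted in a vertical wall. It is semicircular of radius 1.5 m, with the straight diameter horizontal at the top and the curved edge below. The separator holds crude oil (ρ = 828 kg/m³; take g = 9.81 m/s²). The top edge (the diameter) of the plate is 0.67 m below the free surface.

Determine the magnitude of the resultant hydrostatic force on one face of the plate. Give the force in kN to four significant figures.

γ = ρg = 828 × 9.81 / 1000 = 8.12268 kN/m³.
The centroid of a semicircle lies 4r/(3π) = 0.63662 m from the diameter, here below the top edge, so the centroid depth is h_c = 0.67 + 0.63662 = 1.30662 m.
A = πr²/2 = π × 1.5²/2 = 3.53429 m².
Resultant F = γ·h_c·A = 8.12268 × 1.30662 × 3.53429 = 37.5103 kN.

F ≈ 37.51 kN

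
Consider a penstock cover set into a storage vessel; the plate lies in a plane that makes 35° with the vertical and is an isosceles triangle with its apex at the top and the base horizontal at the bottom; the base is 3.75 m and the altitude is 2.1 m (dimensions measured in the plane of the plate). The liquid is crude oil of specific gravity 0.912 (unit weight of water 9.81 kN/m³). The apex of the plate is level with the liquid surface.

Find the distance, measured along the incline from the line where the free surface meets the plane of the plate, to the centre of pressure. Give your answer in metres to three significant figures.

y_p = 1.58 m

γ = 0.912 × 9.81 = 8.94672 kN/m³.
The plate makes 35° with the vertical, i.e. θ = 90° − 35° = 55° to the horizontal. Measuring y along the incline from the free-surface line, vertical depth h = y·sinθ with sinθ = 0.819152.
With the apex up, the centroid sits 2h/3 = 2 × 2.1/3 = 1.4 m below the apex, so y_c = 1.4 m and h_c = 1.4 × 0.819152 = 1.14681 m.
A = ½ × 3.75 × 2.1 = 3.9375 m².
Resultant F = γ·h_c·A = 8.94672 × 1.14681 × 3.9375 = 40.3995 kN.
I_c = b·h³/36 = 3.75 × 2.1³/36 = 0.964688 m⁴.
Centre of pressure: y_p = y_c + I_c/(y_c·A) = 1.4 + 0.964688/(1.4 × 3.9375) = 1.4 + 0.175 = 1.575 m along the plane.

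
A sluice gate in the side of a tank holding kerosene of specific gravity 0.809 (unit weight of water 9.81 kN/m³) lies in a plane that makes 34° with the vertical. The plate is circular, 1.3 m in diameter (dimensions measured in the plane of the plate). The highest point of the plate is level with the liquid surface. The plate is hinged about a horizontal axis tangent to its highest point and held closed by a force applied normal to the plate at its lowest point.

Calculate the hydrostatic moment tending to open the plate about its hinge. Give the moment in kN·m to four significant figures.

γ = 0.809 × 9.81 = 7.93629 kN/m³.
The plate makes 34° with the vertical, i.e. θ = 90° − 34° = 56° to the horizontal. Measuring y along the incline from the free-surface line, vertical depth h = y·sinθ with sinθ = 0.829038.
The centroid is at the centre, 0.65 m below the top of the plate, so y_c = 0.65 m and h_c = 0.65 × 0.829038 = 0.538875 m.
A = π(0.65)² = 1.32732 m².
Resultant F = γ·h_c·A = 7.93629 × 0.538875 × 1.32732 = 5.67651 kN.
I_c = πr⁴/4 = π × 0.65⁴/4 = 0.140198 m⁴.
Centre of pressure: y_p = y_c + I_c/(y_c·A) = 0.65 + 0.140198/(0.65 × 1.32732) = 0.65 + 0.1625 = 0.8125 m along the plane.
The resultant acts 0.65 + 0.1625 = 0.8125 m (along the plate) below the hinge at the top edge, so the moment about the hinge is M = F × 0.8125 = 5.67651 × 0.8125 = 4.61216 kN·m.

M ≈ 4.612 kN·m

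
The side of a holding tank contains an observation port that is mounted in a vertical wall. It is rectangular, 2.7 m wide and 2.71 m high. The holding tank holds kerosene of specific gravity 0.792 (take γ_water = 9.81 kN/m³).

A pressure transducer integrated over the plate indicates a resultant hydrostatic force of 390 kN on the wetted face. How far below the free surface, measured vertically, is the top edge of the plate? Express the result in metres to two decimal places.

γ = 0.792 × 9.81 = 7.76952 kN/m³.
A = 2.7 × 2.71 = 7.317 m².
From F = γ·h_c·A, the centroid depth is h_c = 390/(7.76952 × 7.317) = 6.86021 m.
The centroid lies 2.71/2 = 1.355 m below the top edge, so the top edge sits at h_top = 6.86021 − 1.355 = 5.50521 m below the surface.

d_top ≈ 5.51 m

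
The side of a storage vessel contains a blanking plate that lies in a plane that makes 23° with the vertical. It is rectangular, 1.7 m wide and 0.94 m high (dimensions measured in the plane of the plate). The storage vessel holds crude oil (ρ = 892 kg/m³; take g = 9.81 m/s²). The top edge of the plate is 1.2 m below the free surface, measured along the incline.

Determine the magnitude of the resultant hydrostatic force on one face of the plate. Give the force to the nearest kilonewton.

F ≈ 21 kN

γ = ρg = 892 × 9.81 / 1000 = 8.75052 kN/m³.
The plate makes 23° with the vertical, i.e. θ = 90° − 23° = 67° to the horizontal. Measuring y along the incline from the free-surface line, vertical depth h = y·sinθ with sinθ = 0.920505.
The centroid lies 0.94/2 = 0.47 m below the top edge, so y_c = 1.2 + 0.47 = 1.67 m and h_c = 1.67 × 0.920505 = 1.53724 m.
A = 1.7 × 0.94 = 1.598 m².
Resultant F = γ·h_c·A = 8.75052 × 1.53724 × 1.598 = 21.4957 kN.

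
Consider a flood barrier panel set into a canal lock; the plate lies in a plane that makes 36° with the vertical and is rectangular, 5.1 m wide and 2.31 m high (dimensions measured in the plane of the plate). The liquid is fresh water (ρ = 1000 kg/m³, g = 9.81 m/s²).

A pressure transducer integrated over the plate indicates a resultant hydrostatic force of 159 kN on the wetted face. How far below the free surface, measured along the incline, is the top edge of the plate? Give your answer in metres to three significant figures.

y_top ≈ 0.546 m

γ = ρg = 1000 × 9.81 = 9810 N/m³ = 9.81 kN/m³.
A = 5.1 × 2.31 = 11.781 m².
From F = γ·h_c·A, the centroid depth is h_c = 159/(9.81 × 11.781) = 1.37577 m.
The plate makes 36° with the vertical, i.e. θ = 90° − 36° = 54° to the horizontal. Measuring y along the incline from the free-surface line, vertical depth h = y·sinθ with sinθ = 0.809017.
Along the incline, y_c = h_c/sinθ = 1.37577/0.809017 = 1.70055 m.
The centroid lies 2.31/2 = 1.155 m below the top edge, so the top edge sits at y_top = 1.70055 − 1.155 = 0.54555 m along the incline.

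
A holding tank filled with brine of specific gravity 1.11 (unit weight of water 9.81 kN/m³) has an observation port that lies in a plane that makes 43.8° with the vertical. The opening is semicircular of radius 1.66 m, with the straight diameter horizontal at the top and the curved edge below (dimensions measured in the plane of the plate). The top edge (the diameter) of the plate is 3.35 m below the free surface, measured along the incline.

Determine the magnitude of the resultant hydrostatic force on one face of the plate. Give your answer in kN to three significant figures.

F ≈ 138 kN

γ = 1.11 × 9.81 = 10.8891 kN/m³.
The plate makes 43.8° with the vertical, i.e. θ = 90° − 43.8° = 46.2° to the horizontal. Measuring y along the incline from the free-surface line, vertical depth h = y·sinθ with sinθ = 0.721760.
The centroid of a semicircle lies 4r/(3π) = 0.704526 m from the diameter, here below the top edge, so y_c = 3.35 + 0.704526 = 4.05453 m and h_c = 4.05453 × 0.721760 = 2.9264 m.
A = πr²/2 = π × 1.66²/2 = 4.32849 m².
Resultant F = γ·h_c·A = 10.8891 × 2.9264 × 4.32849 = 137.931 kN.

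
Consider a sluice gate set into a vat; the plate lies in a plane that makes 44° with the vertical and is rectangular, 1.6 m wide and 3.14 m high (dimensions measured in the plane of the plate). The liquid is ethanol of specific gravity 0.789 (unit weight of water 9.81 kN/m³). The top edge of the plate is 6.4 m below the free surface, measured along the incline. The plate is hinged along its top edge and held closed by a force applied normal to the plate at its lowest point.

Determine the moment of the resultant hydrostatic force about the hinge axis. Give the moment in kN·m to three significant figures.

M ≈ 373 kN·m

γ = 0.789 × 9.81 = 7.74009 kN/m³.
The plate makes 44° with the vertical, i.e. θ = 90° − 44° = 46° to the horizontal. Measuring y along the incline from the free-surface line, vertical depth h = y·sinθ with sinθ = 0.719340.
The centroid lies 3.14/2 = 1.57 m below the top edge, so y_c = 6.4 + 1.57 = 7.97 m and h_c = 7.97 × 0.719340 = 5.73314 m.
A = 1.6 × 3.14 = 5.024 m².
Resultant F = γ·h_c·A = 7.74009 × 5.73314 × 5.024 = 222.94 kN.
I_c = b·h³/12 = 1.6 × 3.14³/12 = 4.12789 m⁴.
Centre of pressure: y_p = y_c + I_c/(y_c·A) = 7.97 + 4.12789/(7.97 × 5.024) = 7.97 + 0.103091 = 8.07309 m along the plane.
The resultant acts 1.57 + 0.103091 = 1.67309 m (along the plate) below the hinge at the top edge, so the moment about the hinge is M = F × 1.67309 = 222.94 × 1.67309 = 372.999 kN·m.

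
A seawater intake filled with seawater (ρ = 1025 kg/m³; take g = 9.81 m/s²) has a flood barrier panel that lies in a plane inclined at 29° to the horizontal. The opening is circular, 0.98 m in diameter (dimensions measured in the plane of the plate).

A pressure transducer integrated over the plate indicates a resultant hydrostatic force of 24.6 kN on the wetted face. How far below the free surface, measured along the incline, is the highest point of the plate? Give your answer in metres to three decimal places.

γ = ρg = 1025 × 9.81 / 1000 = 10.05525 kN/m³.
A = π(0.49)² = 0.754296 m².
From F = γ·h_c·A, the centroid depth is h_c = 24.6/(10.05525 × 0.754296) = 3.2434 m.
Let θ = 29° be the plate's angle to the horizontal; measure y along the incline from where the plane meets the free surface. Vertical depth h = y·sinθ with sinθ = 0.484810.
Along the incline, y_c = h_c/sinθ = 3.2434/0.484810 = 6.69004 m.
The centroid is at the centre, 0.49 m below the top of the plate, so the highest point sits at y_top = 6.69004 − 0.49 = 6.20004 m along the incline.

y_top ≈ 6.200 m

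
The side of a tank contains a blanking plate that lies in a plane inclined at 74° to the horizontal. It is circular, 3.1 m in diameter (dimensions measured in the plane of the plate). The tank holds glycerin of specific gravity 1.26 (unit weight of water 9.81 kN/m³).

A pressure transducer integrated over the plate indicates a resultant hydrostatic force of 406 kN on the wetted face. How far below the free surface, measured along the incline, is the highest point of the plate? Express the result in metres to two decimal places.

y_top ≈ 2.98 m

γ = 1.26 × 9.81 = 12.3606 kN/m³.
A = π(1.55)² = 7.54768 m².
From F = γ·h_c·A, the centroid depth is h_c = 406/(12.3606 × 7.54768) = 4.35184 m.
Let θ = 74° be the plate's angle to the horizontal; measure y along the incline from where the plane meets the free surface. Vertical depth h = y·sinθ with sinθ = 0.961262.
Along the incline, y_c = h_c/sinθ = 4.35184/0.961262 = 4.52722 m.
The centroid is at the centre, 1.55 m below the top of the plate, so the highest point sits at y_top = 4.52722 − 1.55 = 2.97722 m along the incline.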